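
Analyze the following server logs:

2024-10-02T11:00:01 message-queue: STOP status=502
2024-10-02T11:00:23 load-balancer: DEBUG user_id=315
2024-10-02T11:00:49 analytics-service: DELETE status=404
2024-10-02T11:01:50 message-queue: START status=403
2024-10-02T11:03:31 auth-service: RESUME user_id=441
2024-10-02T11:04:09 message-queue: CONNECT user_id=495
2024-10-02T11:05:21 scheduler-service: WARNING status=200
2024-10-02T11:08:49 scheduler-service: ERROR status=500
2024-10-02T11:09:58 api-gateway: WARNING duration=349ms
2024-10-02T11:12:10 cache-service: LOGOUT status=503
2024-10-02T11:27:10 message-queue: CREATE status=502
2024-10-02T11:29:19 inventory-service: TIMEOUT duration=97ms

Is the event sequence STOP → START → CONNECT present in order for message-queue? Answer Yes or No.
Yes

To verify sequence order:

1. Find all events in sequence STOP → START → CONNECT for message-queue
2. Extract their timestamps
3. Check if timestamps are in ascending order
4. Result: Yes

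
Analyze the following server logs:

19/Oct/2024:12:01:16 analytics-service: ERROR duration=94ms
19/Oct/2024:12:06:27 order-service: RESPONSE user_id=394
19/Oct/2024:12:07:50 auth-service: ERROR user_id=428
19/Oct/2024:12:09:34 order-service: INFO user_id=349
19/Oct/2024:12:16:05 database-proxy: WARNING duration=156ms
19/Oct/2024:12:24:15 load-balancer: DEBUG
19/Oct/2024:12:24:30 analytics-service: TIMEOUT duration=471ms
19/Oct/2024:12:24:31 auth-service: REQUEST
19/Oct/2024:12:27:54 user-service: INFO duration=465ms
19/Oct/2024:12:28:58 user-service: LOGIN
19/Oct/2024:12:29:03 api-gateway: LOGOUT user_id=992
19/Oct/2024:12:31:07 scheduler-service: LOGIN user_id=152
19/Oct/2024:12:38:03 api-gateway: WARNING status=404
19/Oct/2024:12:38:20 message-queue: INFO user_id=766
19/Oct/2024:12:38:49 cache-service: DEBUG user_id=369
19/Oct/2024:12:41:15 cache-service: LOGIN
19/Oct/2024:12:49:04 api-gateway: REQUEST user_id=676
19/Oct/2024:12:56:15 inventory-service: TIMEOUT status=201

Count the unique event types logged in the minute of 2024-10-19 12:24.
3

To count unique event types:

1. Filter events in the minute starting at 2024-10-19 12:24
2. Extract event types from matching entries
3. Count unique types: 3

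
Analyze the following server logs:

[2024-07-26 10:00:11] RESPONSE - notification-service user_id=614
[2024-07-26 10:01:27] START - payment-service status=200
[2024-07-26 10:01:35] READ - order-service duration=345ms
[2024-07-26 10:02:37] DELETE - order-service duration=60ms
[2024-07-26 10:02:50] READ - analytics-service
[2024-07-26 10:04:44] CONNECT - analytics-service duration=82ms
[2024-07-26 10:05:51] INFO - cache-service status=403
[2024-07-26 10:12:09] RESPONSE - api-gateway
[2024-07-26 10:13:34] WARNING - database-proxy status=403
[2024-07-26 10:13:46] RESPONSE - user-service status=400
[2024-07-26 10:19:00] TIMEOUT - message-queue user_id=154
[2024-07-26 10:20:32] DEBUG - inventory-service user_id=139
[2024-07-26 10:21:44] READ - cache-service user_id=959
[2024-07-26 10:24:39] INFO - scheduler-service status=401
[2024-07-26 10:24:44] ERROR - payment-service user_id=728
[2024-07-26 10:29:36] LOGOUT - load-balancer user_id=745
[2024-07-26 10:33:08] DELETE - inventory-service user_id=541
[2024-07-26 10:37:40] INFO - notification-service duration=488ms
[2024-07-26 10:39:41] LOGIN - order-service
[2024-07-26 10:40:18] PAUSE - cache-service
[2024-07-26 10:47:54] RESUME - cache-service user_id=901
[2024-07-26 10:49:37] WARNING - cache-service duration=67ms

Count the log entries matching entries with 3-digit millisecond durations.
2

To find matching entries:

1. Pattern to match: entries with 3-digit millisecond durations
2. Scan each log entry for the pattern
3. Count matches: 2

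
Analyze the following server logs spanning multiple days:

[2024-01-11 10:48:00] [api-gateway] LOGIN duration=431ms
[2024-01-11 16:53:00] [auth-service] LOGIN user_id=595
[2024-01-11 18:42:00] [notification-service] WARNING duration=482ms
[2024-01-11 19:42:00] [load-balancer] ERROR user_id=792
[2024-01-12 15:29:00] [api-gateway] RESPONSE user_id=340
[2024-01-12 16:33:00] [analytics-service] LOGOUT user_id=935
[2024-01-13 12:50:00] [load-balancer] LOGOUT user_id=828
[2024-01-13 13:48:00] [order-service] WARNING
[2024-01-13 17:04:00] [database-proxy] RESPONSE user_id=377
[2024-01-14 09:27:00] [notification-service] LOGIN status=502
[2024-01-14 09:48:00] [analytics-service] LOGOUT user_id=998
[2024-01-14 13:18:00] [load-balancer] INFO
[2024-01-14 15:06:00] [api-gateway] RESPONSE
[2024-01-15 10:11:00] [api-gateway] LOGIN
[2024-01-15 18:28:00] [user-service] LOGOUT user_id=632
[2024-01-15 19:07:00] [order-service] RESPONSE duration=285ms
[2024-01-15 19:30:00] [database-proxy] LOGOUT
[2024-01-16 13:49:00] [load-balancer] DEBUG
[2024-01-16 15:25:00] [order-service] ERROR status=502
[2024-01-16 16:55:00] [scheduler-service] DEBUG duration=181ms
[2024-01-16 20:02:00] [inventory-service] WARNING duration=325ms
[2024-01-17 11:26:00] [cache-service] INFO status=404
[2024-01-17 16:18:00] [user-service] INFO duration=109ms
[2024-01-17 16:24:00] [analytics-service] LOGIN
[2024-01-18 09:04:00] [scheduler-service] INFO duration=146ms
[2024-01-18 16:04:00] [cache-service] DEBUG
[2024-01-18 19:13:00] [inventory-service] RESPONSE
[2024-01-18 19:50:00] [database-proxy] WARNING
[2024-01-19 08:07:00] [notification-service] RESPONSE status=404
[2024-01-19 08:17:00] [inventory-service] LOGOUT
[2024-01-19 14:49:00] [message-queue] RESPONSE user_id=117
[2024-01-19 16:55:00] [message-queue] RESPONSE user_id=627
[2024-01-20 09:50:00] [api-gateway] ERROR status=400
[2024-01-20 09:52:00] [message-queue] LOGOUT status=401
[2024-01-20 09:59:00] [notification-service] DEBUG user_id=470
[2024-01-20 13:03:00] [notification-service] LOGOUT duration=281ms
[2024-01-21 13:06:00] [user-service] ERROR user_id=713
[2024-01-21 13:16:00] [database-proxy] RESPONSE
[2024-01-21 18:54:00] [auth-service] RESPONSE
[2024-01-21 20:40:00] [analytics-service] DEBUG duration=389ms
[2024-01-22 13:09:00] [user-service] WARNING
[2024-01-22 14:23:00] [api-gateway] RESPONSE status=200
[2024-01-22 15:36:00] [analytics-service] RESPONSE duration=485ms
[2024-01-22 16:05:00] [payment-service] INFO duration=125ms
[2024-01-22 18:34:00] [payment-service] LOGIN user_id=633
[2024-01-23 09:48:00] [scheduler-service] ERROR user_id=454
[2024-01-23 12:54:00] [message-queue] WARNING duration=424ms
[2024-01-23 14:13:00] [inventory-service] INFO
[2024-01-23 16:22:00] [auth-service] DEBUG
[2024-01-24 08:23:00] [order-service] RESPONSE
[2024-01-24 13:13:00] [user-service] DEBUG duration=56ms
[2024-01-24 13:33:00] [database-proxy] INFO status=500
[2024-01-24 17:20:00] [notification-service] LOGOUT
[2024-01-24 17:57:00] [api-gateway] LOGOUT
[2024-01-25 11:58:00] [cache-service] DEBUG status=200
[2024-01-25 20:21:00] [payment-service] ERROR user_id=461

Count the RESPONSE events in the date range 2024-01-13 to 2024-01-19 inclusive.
7

To filter by date range:

1. Date range: 2024-01-13 through 2024-01-19, both dates inclusive
2. Filter for RESPONSE events whose date falls in this range
3. Count matching events: 7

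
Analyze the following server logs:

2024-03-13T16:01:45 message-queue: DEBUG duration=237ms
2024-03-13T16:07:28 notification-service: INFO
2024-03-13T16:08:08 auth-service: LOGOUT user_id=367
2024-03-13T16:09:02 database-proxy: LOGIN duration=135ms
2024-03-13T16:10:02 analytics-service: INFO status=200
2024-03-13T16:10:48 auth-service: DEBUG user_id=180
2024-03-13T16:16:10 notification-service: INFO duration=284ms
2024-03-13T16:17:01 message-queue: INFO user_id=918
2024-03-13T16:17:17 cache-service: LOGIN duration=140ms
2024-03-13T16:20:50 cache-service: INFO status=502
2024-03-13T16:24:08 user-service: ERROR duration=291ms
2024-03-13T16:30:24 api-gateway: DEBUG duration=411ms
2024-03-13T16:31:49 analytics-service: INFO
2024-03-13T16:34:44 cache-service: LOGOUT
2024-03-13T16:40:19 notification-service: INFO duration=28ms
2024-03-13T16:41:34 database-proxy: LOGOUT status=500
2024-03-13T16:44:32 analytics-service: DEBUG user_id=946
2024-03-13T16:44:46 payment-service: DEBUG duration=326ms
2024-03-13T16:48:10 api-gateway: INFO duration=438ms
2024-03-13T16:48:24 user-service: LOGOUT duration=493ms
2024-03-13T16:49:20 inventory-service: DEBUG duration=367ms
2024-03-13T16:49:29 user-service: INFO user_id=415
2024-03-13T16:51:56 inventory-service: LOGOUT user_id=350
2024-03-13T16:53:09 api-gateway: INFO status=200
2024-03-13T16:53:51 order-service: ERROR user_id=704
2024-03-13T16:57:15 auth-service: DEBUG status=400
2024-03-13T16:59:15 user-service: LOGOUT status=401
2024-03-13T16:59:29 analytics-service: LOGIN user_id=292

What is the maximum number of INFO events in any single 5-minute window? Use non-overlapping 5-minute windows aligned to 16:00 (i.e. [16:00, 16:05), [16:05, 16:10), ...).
2

To find the burst window:

1. Divide the log period into non-overlapping 5-minute windows starting at 16:00
2. Count INFO events in each window
3. Find the window with maximum count
4. Maximum events in a window: 2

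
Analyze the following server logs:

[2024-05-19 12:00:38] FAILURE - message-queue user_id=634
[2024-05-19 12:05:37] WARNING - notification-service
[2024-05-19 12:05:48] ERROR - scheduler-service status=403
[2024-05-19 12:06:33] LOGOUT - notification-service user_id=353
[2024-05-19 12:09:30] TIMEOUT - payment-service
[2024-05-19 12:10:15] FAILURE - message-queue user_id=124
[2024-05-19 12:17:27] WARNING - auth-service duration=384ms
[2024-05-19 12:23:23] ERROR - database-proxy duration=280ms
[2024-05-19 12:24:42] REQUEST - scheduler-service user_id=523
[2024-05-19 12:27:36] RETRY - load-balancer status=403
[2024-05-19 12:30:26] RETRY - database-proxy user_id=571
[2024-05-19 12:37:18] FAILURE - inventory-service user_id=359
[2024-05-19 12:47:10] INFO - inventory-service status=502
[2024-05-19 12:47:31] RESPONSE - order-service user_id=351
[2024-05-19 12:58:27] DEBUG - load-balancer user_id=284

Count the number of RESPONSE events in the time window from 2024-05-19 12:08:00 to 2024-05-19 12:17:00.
0

To count events in the time window:

1. Window boundaries: 2024-05-19 12:08:00 to 2024-05-19 12:17:00
2. Filter for RESPONSE events within this window
3. Count matching events: 0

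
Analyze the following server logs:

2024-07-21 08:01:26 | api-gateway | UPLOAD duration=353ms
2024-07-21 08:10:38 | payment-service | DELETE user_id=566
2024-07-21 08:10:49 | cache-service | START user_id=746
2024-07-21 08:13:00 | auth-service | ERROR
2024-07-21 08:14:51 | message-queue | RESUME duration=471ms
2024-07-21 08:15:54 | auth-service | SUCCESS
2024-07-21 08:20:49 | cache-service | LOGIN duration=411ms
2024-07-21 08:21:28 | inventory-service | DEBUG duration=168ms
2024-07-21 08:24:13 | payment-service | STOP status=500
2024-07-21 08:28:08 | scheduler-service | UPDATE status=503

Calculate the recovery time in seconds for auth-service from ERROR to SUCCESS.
174

To calculate recovery time:

1. Find ERROR event for auth-service: 2024-07-21 08:13:00
2. Find next SUCCESS event for auth-service: 2024-07-21 08:15:54
3. Recovery time: 2024-07-21 08:15:54 - 2024-07-21 08:13:00 = 174 seconds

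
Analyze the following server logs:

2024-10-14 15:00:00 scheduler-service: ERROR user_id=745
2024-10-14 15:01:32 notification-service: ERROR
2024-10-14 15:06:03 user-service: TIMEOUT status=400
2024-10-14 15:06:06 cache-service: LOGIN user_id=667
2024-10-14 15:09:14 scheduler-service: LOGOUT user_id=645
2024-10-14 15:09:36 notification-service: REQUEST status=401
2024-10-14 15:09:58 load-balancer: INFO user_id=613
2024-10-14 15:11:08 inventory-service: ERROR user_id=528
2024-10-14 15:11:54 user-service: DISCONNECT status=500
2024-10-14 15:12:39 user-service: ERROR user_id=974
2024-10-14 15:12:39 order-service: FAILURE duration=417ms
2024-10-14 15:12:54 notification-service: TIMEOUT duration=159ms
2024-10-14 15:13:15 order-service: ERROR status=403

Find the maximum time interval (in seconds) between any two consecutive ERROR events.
576

To find the longest gap:

1. Extract all ERROR events in chronological order
2. Calculate time differences between consecutive events
3. Find the maximum difference
4. Longest gap: 576 seconds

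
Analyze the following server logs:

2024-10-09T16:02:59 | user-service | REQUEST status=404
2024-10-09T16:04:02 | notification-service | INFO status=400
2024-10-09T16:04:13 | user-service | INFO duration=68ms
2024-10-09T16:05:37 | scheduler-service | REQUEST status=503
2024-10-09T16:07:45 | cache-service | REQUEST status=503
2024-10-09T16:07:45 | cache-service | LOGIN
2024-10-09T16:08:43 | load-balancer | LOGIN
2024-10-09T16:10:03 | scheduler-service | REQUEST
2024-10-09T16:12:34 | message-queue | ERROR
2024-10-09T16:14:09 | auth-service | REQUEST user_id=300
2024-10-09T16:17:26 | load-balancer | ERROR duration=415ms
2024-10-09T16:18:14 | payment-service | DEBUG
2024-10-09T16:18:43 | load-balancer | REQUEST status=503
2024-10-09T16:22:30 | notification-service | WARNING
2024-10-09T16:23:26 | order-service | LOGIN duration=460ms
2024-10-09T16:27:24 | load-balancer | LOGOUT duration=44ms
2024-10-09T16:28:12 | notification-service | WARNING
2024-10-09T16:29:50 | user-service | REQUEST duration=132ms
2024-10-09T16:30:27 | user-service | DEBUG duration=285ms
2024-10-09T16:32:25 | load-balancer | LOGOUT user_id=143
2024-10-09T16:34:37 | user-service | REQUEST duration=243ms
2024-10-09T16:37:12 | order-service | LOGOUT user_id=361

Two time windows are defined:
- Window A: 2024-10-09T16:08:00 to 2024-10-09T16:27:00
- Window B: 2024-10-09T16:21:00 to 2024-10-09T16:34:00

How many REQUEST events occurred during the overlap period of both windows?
0

To find overlap events:

1. Window A: 2024-10-09T16:08:00 to 2024-10-09T16:27:00
2. Window B: 2024-10-09T16:21:00 to 2024-10-09T16:34:00
3. Overlap period: 2024-10-09T16:21:00 to 2024-10-09T16:27:00
4. Count REQUEST events in overlap: 0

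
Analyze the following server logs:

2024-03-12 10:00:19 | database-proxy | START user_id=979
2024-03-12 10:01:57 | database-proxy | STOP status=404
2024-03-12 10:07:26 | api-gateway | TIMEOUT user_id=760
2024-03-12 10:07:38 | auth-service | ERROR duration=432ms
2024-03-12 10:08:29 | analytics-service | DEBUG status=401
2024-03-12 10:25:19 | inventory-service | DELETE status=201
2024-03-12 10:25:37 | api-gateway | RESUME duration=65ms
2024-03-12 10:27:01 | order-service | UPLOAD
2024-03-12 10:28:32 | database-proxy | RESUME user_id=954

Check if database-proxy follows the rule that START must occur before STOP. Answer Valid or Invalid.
Valid

To validate ordering:

1. Required order: START → STOP
2. Rule: START must occur before STOP
3. Check actual order of events for database-proxy
4. Result: Valid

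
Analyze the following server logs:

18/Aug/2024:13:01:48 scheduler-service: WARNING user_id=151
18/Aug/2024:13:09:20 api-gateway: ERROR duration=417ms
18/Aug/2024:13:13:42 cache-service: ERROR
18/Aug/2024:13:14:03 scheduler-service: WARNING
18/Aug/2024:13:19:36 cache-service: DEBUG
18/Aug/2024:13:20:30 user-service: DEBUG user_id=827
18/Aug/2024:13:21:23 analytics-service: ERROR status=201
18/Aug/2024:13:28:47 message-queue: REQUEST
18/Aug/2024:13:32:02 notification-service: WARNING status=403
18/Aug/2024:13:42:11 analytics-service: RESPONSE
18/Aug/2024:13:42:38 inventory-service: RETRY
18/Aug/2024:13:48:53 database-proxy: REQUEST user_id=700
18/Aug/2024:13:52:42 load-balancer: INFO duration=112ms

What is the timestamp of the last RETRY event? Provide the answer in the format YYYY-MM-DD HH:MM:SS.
2024-08-18 13:42:38

To find the last event:

1. Filter for all RETRY events
2. Sort by timestamp
3. Select the last one
4. Timestamp: 2024-08-18 13:42:38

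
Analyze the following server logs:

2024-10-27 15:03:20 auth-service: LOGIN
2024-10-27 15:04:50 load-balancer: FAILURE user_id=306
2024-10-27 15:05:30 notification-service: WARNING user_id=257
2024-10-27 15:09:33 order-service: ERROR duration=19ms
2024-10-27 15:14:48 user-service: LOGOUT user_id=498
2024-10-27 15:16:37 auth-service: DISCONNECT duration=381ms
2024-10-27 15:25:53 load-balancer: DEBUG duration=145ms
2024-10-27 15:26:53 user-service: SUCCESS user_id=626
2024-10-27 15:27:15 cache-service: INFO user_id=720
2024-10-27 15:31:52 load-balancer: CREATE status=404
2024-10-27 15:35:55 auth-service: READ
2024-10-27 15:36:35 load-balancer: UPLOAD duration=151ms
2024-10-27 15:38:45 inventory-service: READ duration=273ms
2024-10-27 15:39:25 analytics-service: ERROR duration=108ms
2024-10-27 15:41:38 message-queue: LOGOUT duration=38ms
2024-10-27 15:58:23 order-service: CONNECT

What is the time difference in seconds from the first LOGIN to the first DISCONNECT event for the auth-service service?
797

To find the time between events:

1. Locate the first LOGIN event for auth-service: 2024-10-27 15:03:20
2. Locate the first DISCONNECT event for auth-service: 2024-10-27 15:16:37
3. Calculate the difference: 2024-10-27 15:16:37 - 2024-10-27 15:03:20 = 797 seconds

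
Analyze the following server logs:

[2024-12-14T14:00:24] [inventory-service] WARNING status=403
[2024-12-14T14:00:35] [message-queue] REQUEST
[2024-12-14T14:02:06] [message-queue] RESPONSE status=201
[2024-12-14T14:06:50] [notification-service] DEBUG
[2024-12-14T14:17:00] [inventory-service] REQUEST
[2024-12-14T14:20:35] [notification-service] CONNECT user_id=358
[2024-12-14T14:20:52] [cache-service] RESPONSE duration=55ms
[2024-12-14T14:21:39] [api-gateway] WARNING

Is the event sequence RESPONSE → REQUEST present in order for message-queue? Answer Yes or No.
No

To verify sequence order:

1. Find all events in sequence RESPONSE → REQUEST for message-queue
2. Extract their timestamps
3. Check if timestamps are in ascending order
4. Result: No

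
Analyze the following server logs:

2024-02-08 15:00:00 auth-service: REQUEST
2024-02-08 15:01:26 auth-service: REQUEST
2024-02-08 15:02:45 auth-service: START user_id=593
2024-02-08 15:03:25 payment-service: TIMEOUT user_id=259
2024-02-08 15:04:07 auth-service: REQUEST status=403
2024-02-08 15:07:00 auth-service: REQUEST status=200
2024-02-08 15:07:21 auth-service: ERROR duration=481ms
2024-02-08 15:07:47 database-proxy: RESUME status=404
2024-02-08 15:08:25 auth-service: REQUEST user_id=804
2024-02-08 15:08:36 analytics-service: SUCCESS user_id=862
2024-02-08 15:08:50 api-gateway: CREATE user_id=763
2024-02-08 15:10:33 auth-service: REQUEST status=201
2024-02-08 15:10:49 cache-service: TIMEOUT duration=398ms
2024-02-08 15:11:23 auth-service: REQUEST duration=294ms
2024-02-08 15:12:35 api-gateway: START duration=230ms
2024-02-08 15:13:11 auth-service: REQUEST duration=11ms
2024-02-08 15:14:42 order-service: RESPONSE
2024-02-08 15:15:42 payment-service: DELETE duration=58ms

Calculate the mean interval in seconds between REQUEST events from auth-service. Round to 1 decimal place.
113.0

To calculate average interval:

1. Find all REQUEST events for auth-service in order
2. Calculate time gaps between consecutive events
3. Compute mean of gaps: 791 / 7 = 113.0 seconds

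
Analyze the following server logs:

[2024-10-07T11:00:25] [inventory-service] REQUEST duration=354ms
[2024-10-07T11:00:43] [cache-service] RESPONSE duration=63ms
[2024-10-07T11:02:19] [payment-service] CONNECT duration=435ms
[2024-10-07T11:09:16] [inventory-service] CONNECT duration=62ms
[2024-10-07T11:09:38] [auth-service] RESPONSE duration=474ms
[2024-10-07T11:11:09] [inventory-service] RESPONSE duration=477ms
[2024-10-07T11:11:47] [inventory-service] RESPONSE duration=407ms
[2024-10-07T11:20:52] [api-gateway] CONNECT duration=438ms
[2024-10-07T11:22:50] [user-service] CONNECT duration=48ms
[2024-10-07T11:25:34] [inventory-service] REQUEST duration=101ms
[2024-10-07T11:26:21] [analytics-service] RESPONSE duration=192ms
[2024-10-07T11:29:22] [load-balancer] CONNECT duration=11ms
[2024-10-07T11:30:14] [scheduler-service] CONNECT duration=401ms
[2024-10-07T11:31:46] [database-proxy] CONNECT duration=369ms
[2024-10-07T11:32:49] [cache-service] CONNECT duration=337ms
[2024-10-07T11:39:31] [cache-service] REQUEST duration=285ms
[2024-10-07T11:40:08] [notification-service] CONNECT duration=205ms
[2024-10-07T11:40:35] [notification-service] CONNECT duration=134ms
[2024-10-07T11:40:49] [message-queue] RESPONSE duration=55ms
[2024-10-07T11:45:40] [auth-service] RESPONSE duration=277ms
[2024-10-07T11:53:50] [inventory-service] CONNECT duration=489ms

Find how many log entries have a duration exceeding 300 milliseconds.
10

To count timeouts:

1. Threshold: 300ms
2. Extract duration from each log entry
3. Count entries where duration > 300
4. Timeout count: 10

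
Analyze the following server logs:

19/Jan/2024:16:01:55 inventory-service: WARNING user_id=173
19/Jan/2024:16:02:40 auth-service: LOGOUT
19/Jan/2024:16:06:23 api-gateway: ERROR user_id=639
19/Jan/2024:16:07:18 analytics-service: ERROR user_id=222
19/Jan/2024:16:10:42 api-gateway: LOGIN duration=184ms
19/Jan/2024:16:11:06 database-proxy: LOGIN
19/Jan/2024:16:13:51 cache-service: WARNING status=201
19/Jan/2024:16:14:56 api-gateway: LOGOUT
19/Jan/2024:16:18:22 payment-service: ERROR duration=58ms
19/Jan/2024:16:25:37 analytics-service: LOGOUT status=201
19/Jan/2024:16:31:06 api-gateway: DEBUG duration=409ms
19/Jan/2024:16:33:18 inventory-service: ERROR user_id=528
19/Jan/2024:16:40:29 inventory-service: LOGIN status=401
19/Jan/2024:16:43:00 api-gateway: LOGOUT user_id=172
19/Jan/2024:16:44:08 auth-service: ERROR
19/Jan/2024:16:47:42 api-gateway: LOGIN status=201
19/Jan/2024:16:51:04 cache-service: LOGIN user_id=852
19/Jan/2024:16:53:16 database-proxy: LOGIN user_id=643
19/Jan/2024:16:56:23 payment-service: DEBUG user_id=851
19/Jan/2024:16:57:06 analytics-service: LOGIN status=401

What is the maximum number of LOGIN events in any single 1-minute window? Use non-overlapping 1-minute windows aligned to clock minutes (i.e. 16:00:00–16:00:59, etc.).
1

To find the burst window:

1. Divide the log period into non-overlapping 1-minute windows starting at 16:00
2. Count LOGIN events in each window
3. Find the window with maximum count
4. Maximum events in a window: 1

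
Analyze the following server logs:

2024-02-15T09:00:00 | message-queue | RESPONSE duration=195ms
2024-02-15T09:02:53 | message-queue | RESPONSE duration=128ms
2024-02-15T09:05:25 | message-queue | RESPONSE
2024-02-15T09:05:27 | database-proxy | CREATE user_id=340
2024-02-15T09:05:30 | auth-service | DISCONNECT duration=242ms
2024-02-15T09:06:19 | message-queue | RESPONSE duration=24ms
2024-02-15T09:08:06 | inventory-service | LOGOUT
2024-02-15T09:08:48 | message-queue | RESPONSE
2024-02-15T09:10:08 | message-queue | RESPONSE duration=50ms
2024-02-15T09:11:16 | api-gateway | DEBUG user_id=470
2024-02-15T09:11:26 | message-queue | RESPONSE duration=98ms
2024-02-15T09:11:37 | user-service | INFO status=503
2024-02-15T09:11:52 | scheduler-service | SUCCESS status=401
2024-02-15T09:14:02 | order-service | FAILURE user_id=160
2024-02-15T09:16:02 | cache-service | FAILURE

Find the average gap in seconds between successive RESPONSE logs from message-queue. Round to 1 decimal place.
114.3

To calculate average interval:

1. Find all RESPONSE events for message-queue in order
2. Calculate time gaps between consecutive events
3. Compute mean of gaps: 686 / 6 = 114.3 seconds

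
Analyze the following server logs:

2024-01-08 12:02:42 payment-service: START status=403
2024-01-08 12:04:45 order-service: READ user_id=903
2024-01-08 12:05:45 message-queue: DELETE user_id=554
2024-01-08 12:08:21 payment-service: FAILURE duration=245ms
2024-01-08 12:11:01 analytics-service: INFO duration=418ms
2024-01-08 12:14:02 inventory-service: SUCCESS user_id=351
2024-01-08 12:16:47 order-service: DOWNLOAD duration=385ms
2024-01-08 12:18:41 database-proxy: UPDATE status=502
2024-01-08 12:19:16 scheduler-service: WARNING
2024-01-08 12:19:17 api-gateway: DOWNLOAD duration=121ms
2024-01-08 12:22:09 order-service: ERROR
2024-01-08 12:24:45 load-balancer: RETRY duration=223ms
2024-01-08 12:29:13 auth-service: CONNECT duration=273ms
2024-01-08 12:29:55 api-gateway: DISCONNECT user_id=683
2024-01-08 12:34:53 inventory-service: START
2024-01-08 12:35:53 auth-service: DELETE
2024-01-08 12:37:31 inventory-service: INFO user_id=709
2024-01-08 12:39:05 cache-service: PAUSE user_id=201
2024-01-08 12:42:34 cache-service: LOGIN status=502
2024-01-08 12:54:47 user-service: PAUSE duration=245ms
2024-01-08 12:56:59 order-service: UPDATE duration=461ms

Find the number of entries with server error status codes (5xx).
2

To find matching entries:

1. Pattern to match: server error status codes (5xx)
2. Scan each log entry for the pattern
3. Count matches: 2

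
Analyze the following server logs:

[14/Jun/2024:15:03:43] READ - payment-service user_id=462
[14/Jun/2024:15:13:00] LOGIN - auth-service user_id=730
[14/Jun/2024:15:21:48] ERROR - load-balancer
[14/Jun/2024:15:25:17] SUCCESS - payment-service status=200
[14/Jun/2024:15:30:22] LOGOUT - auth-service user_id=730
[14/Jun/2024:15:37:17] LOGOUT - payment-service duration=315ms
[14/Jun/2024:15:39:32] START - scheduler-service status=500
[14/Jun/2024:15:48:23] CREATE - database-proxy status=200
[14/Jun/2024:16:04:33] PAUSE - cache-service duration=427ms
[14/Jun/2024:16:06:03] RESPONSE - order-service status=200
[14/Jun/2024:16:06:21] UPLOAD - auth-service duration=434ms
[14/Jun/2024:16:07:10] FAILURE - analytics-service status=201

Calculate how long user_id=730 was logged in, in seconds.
1042

To calculate session duration:

1. Find LOGIN event for user_id=730: 14/Jun/2024:15:13:00
2. Find LOGOUT event for user_id=730: 14/Jun/2024:15:30:22
3. Session duration: 14/Jun/2024:15:30:22 - 14/Jun/2024:15:13:00 = 1042 seconds (17 minutes)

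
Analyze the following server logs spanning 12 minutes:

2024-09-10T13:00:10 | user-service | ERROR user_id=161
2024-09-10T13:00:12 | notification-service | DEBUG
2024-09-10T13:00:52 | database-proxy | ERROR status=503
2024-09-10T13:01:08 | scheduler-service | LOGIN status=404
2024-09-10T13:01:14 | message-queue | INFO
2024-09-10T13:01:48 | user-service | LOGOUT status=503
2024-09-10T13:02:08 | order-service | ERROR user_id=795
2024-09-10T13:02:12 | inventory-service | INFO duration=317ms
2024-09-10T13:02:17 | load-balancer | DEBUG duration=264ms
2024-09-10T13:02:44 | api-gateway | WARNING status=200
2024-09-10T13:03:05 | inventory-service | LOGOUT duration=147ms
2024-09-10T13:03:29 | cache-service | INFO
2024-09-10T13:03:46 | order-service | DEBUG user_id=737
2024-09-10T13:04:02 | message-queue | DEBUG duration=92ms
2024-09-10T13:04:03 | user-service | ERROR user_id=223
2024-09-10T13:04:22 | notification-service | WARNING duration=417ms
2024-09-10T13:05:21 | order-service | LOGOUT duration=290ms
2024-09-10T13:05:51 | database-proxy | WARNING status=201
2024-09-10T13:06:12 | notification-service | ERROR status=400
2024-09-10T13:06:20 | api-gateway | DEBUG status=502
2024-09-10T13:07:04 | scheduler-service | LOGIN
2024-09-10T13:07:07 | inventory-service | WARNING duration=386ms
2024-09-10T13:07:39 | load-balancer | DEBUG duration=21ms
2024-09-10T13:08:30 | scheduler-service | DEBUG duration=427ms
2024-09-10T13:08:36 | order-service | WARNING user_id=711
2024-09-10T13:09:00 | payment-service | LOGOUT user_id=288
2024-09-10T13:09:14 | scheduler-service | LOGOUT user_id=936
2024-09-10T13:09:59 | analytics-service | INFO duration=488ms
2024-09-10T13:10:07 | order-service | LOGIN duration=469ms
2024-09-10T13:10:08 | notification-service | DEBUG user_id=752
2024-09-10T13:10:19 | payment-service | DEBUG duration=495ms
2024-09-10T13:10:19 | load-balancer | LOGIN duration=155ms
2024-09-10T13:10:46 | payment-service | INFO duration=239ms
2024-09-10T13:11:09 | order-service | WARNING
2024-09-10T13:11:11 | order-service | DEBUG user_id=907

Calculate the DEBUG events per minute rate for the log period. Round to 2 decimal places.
0.83

To calculate the rate:

1. Count total DEBUG events: 10
2. Total time period: 12 minutes
3. Rate = 10 / 12 = 0.83 events per minute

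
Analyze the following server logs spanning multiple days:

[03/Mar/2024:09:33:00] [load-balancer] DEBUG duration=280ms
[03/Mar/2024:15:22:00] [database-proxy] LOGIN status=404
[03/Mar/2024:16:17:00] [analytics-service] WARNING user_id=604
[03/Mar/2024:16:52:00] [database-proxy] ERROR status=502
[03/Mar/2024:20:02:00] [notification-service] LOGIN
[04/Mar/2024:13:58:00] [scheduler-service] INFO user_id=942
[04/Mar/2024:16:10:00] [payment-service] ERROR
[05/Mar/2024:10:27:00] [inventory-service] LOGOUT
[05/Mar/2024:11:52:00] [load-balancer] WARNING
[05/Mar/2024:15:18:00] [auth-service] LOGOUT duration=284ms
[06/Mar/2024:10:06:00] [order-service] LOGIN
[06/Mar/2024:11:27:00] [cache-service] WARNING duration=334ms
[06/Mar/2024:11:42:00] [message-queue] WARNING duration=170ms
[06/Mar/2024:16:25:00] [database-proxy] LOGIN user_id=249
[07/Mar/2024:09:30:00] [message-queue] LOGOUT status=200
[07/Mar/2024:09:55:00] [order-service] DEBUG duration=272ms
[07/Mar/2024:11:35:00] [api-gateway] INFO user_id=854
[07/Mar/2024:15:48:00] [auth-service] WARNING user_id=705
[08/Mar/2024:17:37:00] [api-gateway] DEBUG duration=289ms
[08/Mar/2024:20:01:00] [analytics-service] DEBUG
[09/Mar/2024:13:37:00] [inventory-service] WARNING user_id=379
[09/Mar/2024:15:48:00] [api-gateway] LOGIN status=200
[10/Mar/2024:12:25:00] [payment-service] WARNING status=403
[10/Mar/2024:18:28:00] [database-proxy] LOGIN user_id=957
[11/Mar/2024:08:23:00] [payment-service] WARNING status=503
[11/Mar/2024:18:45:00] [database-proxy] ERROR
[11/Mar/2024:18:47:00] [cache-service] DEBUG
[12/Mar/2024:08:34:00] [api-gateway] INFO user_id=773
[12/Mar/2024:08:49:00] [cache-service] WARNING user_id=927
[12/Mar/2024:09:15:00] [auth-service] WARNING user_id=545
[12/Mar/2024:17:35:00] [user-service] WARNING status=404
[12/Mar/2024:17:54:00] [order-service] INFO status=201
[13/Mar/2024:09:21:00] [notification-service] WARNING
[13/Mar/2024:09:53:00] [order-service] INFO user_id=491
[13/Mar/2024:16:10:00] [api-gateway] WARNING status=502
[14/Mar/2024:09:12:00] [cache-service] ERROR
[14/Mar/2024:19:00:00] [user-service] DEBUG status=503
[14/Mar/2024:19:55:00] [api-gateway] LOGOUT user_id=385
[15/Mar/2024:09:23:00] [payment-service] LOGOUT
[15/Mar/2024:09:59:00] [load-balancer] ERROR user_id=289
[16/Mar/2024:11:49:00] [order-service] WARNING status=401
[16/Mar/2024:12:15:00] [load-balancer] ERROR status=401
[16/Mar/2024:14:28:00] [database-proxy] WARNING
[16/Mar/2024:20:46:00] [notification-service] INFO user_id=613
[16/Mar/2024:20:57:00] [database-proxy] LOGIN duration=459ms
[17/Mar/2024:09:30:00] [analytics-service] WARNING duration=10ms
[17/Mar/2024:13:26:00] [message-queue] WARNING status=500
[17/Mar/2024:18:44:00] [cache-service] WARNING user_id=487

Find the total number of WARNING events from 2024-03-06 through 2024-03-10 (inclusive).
5

To filter by date range:

1. Date range: 2024-03-06 through 2024-03-10, both dates inclusive
2. Filter for WARNING events whose date falls in this range
3. Count matching events: 5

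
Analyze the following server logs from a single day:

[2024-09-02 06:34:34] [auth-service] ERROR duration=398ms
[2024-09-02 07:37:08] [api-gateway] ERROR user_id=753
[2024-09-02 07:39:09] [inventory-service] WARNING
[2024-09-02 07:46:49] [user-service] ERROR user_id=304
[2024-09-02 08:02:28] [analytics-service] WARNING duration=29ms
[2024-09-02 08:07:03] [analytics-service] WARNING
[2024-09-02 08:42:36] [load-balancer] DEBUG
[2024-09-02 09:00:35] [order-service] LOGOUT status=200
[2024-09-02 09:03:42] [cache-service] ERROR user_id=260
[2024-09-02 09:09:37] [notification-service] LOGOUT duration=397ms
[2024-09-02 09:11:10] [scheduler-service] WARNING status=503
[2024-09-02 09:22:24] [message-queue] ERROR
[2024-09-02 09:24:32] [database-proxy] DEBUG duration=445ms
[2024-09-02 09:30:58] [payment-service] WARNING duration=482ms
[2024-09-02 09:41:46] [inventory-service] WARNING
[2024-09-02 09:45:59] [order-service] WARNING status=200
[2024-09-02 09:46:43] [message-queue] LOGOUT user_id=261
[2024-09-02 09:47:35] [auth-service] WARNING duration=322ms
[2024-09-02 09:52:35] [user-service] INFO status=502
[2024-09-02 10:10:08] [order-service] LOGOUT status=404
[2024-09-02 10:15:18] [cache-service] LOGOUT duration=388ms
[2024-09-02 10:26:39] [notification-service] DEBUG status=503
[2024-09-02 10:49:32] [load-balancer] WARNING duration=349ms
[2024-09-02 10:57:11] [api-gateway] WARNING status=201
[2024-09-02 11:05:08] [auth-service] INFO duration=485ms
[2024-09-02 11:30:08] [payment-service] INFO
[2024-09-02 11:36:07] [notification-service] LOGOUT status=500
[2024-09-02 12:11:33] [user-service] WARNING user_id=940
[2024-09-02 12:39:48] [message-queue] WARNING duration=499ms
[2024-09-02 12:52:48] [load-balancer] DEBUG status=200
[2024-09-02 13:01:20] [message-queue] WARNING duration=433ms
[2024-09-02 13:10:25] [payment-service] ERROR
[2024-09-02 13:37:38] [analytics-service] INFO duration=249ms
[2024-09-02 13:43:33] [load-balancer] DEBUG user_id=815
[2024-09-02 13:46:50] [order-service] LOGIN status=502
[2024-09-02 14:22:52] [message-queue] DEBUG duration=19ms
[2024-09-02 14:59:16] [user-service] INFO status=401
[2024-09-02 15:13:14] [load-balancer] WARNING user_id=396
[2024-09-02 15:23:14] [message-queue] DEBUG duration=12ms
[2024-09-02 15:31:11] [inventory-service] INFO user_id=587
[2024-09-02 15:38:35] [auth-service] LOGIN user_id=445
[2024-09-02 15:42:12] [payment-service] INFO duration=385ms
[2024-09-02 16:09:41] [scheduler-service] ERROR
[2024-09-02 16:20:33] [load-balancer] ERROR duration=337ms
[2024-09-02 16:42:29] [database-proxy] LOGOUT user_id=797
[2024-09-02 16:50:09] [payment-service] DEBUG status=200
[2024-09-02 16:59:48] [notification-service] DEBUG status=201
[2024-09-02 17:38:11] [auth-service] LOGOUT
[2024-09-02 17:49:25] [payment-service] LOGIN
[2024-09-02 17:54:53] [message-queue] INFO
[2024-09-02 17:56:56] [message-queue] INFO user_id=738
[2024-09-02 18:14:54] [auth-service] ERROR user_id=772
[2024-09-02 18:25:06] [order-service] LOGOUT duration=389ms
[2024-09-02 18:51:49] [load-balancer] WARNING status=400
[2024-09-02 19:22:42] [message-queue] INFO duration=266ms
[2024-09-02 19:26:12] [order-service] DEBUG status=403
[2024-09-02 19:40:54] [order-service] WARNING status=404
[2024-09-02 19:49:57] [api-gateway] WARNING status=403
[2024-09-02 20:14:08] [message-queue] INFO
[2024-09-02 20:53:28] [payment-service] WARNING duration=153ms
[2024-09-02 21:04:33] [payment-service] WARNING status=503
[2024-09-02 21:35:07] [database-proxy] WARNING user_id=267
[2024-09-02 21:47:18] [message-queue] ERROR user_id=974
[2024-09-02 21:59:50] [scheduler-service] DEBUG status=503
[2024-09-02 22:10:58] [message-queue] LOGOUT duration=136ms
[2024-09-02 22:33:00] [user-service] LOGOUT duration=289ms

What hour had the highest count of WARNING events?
9

To find the peak hour:

1. Group all WARNING events by hour
2. Count events in each hour
3. Find hour with maximum count
4. Peak hour: 9 (with 5 events)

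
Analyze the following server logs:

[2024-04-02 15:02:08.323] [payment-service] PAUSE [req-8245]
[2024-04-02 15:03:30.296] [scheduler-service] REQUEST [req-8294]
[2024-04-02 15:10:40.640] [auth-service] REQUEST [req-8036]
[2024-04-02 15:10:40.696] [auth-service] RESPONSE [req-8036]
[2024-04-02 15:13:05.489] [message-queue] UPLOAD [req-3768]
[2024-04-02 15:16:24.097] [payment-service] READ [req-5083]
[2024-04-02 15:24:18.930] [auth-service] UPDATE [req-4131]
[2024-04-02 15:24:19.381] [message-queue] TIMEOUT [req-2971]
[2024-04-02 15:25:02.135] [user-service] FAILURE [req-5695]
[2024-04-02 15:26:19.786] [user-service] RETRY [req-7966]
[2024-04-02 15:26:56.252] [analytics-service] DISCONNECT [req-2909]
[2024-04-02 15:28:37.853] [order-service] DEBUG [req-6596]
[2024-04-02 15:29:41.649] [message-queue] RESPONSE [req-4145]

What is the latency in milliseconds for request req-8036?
56

To calculate latency:

1. Find REQUEST with id req-8036: 2024-04-02 15:10:40.640
2. Find RESPONSE with id req-8036: 2024-04-02 15:10:40.696
3. Latency: 2024-04-02 15:10:40.696 - 2024-04-02 15:10:40.640 = 56ms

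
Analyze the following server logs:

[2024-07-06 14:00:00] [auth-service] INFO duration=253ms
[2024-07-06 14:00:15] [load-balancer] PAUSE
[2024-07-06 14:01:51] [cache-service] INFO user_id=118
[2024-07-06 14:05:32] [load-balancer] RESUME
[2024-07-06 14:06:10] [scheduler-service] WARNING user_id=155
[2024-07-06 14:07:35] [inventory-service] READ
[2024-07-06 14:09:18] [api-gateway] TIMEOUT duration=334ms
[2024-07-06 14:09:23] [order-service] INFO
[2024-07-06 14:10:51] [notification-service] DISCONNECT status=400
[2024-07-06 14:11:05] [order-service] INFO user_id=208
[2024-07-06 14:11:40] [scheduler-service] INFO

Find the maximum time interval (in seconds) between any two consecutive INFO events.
452

To find the longest gap:

1. Extract all INFO events in chronological order
2. Calculate time differences between consecutive events
3. Find the maximum difference
4. Longest gap: 452 seconds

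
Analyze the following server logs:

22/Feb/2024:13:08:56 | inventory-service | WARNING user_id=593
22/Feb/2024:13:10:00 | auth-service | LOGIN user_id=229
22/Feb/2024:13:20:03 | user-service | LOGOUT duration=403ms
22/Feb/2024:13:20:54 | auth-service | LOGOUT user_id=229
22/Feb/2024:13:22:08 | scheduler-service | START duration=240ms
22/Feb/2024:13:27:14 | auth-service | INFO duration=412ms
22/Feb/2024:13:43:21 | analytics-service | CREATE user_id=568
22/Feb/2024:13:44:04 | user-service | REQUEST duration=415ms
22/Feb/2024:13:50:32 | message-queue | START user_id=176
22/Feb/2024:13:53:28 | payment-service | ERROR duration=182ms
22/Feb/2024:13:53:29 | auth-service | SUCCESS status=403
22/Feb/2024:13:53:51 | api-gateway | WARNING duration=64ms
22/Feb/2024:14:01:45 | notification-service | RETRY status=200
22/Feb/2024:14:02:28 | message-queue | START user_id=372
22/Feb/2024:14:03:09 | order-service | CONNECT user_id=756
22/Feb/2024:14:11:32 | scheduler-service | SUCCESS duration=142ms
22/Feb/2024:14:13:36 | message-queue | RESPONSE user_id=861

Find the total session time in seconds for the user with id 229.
654

To calculate session duration:

1. Find LOGIN event for user_id=229: 22/Feb/2024:13:10:00
2. Find LOGOUT event for user_id=229: 22/Feb/2024:13:20:54
3. Session duration: 22/Feb/2024:13:20:54 - 22/Feb/2024:13:10:00 = 654 seconds (10 minutes)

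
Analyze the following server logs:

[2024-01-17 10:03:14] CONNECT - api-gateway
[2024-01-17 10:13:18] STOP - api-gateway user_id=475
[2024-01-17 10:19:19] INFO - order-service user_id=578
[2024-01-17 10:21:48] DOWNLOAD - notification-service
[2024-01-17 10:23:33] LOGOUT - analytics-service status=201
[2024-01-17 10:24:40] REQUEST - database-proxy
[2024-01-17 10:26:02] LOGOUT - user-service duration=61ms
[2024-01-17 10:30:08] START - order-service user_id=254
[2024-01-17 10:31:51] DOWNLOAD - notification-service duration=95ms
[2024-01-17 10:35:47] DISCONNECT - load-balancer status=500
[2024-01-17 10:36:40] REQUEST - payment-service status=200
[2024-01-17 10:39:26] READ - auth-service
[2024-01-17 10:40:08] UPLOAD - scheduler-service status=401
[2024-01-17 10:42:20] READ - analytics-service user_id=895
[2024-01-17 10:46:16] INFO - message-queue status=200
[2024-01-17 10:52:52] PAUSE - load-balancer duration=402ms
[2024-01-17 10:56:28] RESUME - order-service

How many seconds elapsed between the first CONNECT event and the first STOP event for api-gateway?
604

To find the time between events:

1. Locate the first CONNECT event for api-gateway: 2024-01-17 10:03:14
2. Locate the first STOP event for api-gateway: 2024-01-17 10:13:18
3. Calculate the difference: 2024-01-17 10:13:18 - 2024-01-17 10:03:14 = 604 seconds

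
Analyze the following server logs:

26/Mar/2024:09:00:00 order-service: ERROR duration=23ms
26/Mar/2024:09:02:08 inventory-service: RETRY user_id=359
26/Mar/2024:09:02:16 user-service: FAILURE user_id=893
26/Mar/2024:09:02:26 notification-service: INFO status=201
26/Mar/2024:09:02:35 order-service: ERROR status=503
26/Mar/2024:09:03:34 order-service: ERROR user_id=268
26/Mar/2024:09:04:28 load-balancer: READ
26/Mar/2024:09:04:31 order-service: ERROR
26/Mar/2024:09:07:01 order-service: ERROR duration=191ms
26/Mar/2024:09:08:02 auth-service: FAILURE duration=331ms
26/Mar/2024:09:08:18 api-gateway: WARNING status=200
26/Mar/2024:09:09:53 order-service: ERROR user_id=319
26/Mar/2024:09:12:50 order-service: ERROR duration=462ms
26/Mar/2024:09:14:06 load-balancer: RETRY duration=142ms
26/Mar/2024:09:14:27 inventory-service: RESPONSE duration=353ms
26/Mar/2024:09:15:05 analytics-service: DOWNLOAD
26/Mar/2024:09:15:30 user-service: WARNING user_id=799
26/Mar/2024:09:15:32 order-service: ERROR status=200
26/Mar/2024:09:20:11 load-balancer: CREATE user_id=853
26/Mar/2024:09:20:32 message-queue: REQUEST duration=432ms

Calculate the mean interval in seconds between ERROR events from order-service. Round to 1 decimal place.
133.1

To calculate average interval:

1. Find all ERROR events for order-service in order
2. Calculate time gaps between consecutive events
3. Compute mean of gaps: 932 / 7 = 133.1 seconds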